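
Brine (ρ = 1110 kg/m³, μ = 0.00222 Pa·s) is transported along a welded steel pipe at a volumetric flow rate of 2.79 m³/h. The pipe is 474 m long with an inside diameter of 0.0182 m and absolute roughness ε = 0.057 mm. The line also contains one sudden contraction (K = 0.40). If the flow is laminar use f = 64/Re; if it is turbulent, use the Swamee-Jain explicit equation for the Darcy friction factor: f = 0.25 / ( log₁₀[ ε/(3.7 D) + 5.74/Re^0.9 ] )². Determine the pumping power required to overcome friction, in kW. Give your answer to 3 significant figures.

Q = 2.79 m³/h = 2.79/3600 = 0.000775 m³/s.
Cross-sectional area A = πD²/4 = π(0.0182)²/4 = 0.0002602 m²; mean velocity V = Q/A = 0.000775/0.0002602 = 2.979 m/s.
Reynolds number Re = ρVD/μ = 1110 · 2.979 · 0.0182 / 0.00222 = 2.711e+04.
Re > 4000 → turbulent. Relative roughness ε/D = 5.7e-05/0.0182 = 0.00313. Swamee-Jain: f = 0.25/(log₁₀[0.00313/3.7 + 5.74/2.711e+04^0.9])² = 0.25/(log₁₀[0.000846 + 0.000588])² = 0.25/(-2.843)² = 0.03092.
Total minor-loss coefficient ΣK = 1·0.4 = 0.4.
ΔP = [f·L/D + ΣK]·(ρV²/2) = [0.03092·474/0.0182 + 0.4]·(1110·2.979²/2) = [805.3 + 0.4]·4925 = 3.968e+06 Pa.
Pumping power P = QΔP = 0.000775·3.968e+06 = 3075 W = 3.08 kW.

P ≈ 3.08 kW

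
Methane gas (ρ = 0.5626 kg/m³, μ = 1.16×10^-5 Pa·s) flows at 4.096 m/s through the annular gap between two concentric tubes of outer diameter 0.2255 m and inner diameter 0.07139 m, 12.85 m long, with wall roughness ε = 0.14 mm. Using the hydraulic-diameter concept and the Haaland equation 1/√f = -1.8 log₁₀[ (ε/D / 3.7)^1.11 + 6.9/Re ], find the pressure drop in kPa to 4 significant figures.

Hydraulic diameter D_h = 4A/P = D_o - D_i = 0.2255 - 0.07139 = 0.1541 m.
Re = ρVD_h/μ = 0.5626·4.096·0.1541/1.16e-05 = 3.061e+04.
ε/D_h = 0.00014/0.1541 = 0.000908; Haaland gives 1/√f = -1.8 log₁₀[9.84e-05+0.000225] = 6.282, so f = 0.02534.
ΔP = f(L/D_h)(ρV²/2) = 0.02534·12.85/0.1541·4.719 = 9.973 Pa.
ΔP = 0.009973 kPa.

ΔP ≈ 0.009973 kPa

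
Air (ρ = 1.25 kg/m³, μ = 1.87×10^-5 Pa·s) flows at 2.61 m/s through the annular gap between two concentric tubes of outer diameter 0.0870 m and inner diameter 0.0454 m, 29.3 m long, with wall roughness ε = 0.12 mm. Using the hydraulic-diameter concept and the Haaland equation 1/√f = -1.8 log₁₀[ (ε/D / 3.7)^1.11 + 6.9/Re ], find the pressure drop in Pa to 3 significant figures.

ΔP ≈ 111 Pa

Hydraulic diameter D_h = 4A/P = D_o - D_i = 0.087 - 0.0454 = 0.0416 m.
Re = ρVD_h/μ = 1.25·2.61·0.0416/1.87e-05 = 7258.
ε/D_h = 0.00012/0.0416 = 0.00288; Haaland gives 1/√f = -1.8 log₁₀[0.000355+0.000951] = 5.192, so f = 0.0371.
ΔP = f(L/D_h)(ρV²/2) = 0.0371·29.3/0.0416·4.258 = 111.3 Pa.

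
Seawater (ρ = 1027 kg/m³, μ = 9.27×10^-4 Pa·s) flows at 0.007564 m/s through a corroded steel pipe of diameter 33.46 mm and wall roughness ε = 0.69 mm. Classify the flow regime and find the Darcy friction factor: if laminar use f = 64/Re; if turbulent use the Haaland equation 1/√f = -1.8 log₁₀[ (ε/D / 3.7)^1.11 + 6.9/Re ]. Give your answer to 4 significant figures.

Re = ρVD/μ = 1027·0.007564·0.03346/0.000927 = 280.4.
Re < 2300 → laminar, so f = 64/Re = 0.2283 (roughness is irrelevant in laminar flow).

f ≈ 0.2283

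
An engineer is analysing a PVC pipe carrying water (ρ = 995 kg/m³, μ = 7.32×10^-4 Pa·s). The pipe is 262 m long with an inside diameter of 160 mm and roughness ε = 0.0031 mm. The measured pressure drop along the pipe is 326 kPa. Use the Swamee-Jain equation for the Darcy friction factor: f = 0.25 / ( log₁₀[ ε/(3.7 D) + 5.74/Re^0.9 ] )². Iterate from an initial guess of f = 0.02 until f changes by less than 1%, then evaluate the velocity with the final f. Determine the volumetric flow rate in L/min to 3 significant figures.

Q ≈ 7060 L/min

Rearranging Darcy-Weisbach: V = √(2·ΔP·D/(f·L·ρ)). With ε/D = 3.1e-06/0.16 = 1.94e-05, iterate starting from f = 0.02:
  f = 0.02 → V = √(2·3.26e+05·0.16/(0.02·262·995)) = 4.473 m/s; Re = ρVD/μ = 9.728e+05; f → 0.01211
  f = 0.01211 → V = 5.747 m/s; Re = 1.25e+06; f → 0.01171
  f = 0.01171 → V = 5.846 m/s; Re = 1.272e+06; f → 0.01168
Converged (Δf/f < 1%). With the final f = 0.01168: V = √(2·3.26e+05·0.16/(0.01168·262·995)) = 5.853 m/s.
Q = V·A = 5.853·(π/4·0.16²) = 0.1177 m³/s = 7060 L/min.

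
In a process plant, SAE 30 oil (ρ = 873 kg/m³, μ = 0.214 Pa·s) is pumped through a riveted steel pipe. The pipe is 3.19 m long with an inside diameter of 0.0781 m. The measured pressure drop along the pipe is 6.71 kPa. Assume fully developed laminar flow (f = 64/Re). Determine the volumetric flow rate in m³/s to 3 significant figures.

Q ≈ 0.00898 m³/s

For laminar flow, f = 64/Re with Re = ρVD/μ, so Darcy-Weisbach reduces to ΔP = 32μLV/D². Solving for V: V = ΔP·D²/(32μL) = 6710·(0.0781)²/(32·0.214·3.19) = 1.874 m/s.
Check: Re = ρVD/μ = 873·1.874·0.0781/0.214 = 596.9 < 2300, so the laminar assumption holds.
Q = V·A = 1.874·(π/4·0.0781²) = 0.008976 m³/s = 0.00898 m³/s.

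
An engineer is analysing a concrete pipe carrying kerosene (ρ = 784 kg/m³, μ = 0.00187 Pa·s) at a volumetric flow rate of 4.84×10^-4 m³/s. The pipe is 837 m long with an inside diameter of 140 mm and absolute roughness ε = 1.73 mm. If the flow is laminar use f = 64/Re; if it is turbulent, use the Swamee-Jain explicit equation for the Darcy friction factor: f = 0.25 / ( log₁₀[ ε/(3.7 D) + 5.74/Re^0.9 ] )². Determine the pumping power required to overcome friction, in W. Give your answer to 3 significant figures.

P ≈ 0.0389 W

Cross-sectional area A = πD²/4 = π(0.14)²/4 = 0.01539 m²; mean velocity V = Q/A = 0.000484/0.01539 = 0.03144 m/s.
Reynolds number Re = ρVD/μ = 784 · 0.03144 · 0.14 / 0.00187 = 1845.
Re < 2300 → laminar flow, so f = 64/Re = 64/1845 = 0.03468 (the turbulent correlation is not needed).
Darcy-Weisbach: ΔP = f(L/D)(ρV²/2) = 0.03468·(837/0.14)·(784·0.03144²/2) = 0.03468·5979·0.3875 = 80.35 Pa.
Pumping power P = QΔP = 0.000484·80.35 = 0.03889 W = 0.0389 W.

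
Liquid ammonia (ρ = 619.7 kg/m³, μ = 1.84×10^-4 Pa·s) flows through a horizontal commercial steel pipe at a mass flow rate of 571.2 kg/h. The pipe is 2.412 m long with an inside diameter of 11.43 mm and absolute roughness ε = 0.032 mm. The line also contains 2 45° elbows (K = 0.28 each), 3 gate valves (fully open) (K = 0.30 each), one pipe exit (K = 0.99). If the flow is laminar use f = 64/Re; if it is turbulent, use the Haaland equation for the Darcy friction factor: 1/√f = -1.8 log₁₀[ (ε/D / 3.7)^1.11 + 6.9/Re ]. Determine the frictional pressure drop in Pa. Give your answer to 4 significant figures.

ṁ = 571.2 kg/h = 571.2/3600 = 0.1587 kg/s.
A = πD²/4 = π(0.01143)²/4 = 0.0001026 m²; mean velocity V = ṁ/(ρA) = 0.1587/(619.7 · 0.0001026) = 2.495 m/s.
Reynolds number Re = ρVD/μ = 619.7 · 2.495 · 0.01143 / 0.000184 = 9.606e+04.
Re > 4000 → turbulent. Relative roughness ε/D = 3.2e-05/0.01143 = 0.0028. Haaland: 1/√f = -1.8 log₁₀[(0.0028/3.7)^1.11 + 6.9/9.606e+04] = -1.8 log₁₀[0.000343 + 7.18e-05] = 6.087, so f = 0.02699.
Total minor-loss coefficient ΣK = 2·0.28 + 3·0.3 + 1·0.99 = 2.45.
ΔP = [f·L/D + ΣK]·(ρV²/2) = [0.02699·2.412/0.01143 + 2.45]·(619.7·2.495²/2) = [5.695 + 2.45]·1929 = 1.571e+04 Pa.

ΔP ≈ 15710 Pa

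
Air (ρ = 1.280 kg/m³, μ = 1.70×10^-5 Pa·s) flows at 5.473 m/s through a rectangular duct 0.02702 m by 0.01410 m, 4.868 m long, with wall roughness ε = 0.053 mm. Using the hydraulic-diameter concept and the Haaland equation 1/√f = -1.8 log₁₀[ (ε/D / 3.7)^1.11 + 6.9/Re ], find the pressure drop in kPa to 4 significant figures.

Hydraulic diameter D_h = 4A/P = 4·(0.02702·0.0141)/(2·(0.02702+0.0141)) = 0.001524/0.08224 = 0.01853 m.
Re = ρVD_h/μ = 1.28·5.473·0.01853/1.7e-05 = 7636.
ε/D_h = 5.3e-05/0.01853 = 0.00286; Haaland gives 1/√f = -1.8 log₁₀[0.000351+0.000904] = 5.222, so f = 0.03667.
ΔP = f(L/D_h)(ρV²/2) = 0.03667·4.868/0.01853·19.17 = 184.7 Pa.
ΔP = 0.1847 kPa.

ΔP ≈ 0.1847 kPa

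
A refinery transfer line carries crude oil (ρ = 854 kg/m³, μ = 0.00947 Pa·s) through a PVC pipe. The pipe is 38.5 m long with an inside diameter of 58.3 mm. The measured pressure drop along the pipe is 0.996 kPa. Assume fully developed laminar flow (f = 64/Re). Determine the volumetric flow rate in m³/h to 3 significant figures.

Q ≈ 2.79 m³/h

For laminar flow, f = 64/Re with Re = ρVD/μ, so Darcy-Weisbach reduces to ΔP = 32μLV/D². Solving for V: V = ΔP·D²/(32μL) = 996·(0.0583)²/(32·0.00947·38.5) = 0.2902 m/s.
Check: Re = ρVD/μ = 854·0.2902·0.0583/0.00947 = 1525 < 2300, so the laminar assumption holds.
Q = V·A = 0.2902·(π/4·0.0583²) = 0.0007746 m³/s = 2.79 m³/h.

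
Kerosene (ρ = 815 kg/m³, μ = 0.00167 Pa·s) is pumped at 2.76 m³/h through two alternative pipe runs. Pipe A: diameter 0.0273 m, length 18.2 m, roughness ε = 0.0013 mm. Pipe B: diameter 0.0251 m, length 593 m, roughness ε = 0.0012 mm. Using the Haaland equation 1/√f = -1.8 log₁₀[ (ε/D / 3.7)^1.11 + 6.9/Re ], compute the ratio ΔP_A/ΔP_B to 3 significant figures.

Pipe A: V = Q/A = 0.0007667/0.0005853 = 1.31 m/s; Re = 1.745e+04; ε/D = 4.76e-05; Haaland → f = 0.02672; ΔP_A = f(L/D)(ρV²/2) = 1.245e+04 Pa.
Pipe B: V = Q/A = 0.0007667/0.0004948 = 1.549 m/s; Re = 1.898e+04; ε/D = 4.78e-05; Haaland → f = 0.02616; ΔP_B = f(L/D)(ρV²/2) = 6.046e+05 Pa.
ΔP_A/ΔP_B = 1.245e+04/6.046e+05 = 0.0206.

ΔP_A/ΔP_B ≈ 0.0206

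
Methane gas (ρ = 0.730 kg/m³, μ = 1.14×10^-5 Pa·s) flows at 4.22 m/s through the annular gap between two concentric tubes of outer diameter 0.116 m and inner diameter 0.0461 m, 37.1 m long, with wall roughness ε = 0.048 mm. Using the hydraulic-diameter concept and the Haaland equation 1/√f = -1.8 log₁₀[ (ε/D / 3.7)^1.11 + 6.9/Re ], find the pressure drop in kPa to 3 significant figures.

ΔP ≈ 0.0944 kPa

Hydraulic diameter D_h = 4A/P = D_o - D_i = 0.116 - 0.0461 = 0.0699 m.
Re = ρVD_h/μ = 0.73·4.22·0.0699/1.14e-05 = 1.889e+04.
ε/D_h = 4.8e-05/0.0699 = 0.000687; Haaland gives 1/√f = -1.8 log₁₀[7.21e-05+0.000365] = 6.046, so f = 0.02735.
ΔP = f(L/D_h)(ρV²/2) = 0.02735·37.1/0.0699·6.5 = 94.37 Pa.
ΔP = 0.0944 kPa.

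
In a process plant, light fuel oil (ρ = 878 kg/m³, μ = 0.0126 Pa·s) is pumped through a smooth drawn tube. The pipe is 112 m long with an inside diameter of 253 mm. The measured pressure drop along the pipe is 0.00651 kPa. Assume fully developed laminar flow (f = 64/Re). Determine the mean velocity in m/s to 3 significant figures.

For laminar flow, f = 64/Re with Re = ρVD/μ, so Darcy-Weisbach reduces to ΔP = 32μLV/D². Solving for V: V = ΔP·D²/(32μL) = 6.51·(0.253)²/(32·0.0126·112) = 0.009227 m/s.
Check: Re = ρVD/μ = 878·0.009227·0.253/0.0126 = 162.7 < 2300, so the laminar assumption holds.

V ≈ 0.00923 m/s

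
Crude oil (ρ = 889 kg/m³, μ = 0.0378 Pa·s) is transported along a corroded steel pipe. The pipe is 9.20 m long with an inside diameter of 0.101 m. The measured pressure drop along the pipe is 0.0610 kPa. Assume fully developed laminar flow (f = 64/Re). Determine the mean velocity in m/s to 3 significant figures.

V ≈ 0.0559 m/s

For laminar flow, f = 64/Re with Re = ρVD/μ, so Darcy-Weisbach reduces to ΔP = 32μLV/D². Solving for V: V = ΔP·D²/(32μL) = 61·(0.101)²/(32·0.0378·9.2) = 0.05592 m/s.
Check: Re = ρVD/μ = 889·0.05592·0.101/0.0378 = 132.8 < 2300, so the laminar assumption holds.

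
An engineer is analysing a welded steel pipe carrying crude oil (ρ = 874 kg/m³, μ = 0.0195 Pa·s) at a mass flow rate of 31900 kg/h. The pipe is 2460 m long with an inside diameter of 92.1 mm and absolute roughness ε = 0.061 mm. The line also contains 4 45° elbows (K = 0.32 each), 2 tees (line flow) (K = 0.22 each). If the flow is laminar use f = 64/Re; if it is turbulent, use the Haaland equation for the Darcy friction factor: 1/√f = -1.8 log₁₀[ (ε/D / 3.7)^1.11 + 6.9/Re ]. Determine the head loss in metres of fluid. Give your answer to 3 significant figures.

ṁ = 31900 kg/h = 31900/3600 = 8.861 kg/s.
A = πD²/4 = π(0.0921)²/4 = 0.006662 m²; mean velocity V = ṁ/(ρA) = 8.861/(874 · 0.006662) = 1.522 m/s.
Reynolds number Re = ρVD/μ = 874 · 1.522 · 0.0921 / 0.0195 = 6282.
Re > 4000 → turbulent. Relative roughness ε/D = 6.1e-05/0.0921 = 0.000662. Haaland: 1/√f = -1.8 log₁₀[(0.000662/3.7)^1.11 + 6.9/6282] = -1.8 log₁₀[6.93e-05 + 0.0011] = 5.279, so f = 0.03589.
Total minor-loss coefficient ΣK = 4·0.32 + 2·0.22 = 1.72.
ΔP = [f·L/D + ΣK]·(ρV²/2) = [0.03589·2460/0.0921 + 1.72]·(874·1.522²/2) = [958.5 + 1.72]·1012 = 9.718e+05 Pa.
Head loss h_f = ΔP/(ρg) = 9.718e+05/(874·9.81) = 113 m.

h_f ≈ 113 m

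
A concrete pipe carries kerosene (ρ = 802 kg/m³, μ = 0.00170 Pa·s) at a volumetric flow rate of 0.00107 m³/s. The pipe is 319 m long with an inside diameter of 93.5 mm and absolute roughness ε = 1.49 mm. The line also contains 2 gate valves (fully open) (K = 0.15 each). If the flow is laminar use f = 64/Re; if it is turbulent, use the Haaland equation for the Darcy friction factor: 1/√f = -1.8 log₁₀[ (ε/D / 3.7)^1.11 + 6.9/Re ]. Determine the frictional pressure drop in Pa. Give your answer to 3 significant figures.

Cross-sectional area A = πD²/4 = π(0.0935)²/4 = 0.006866 m²; mean velocity V = Q/A = 0.00107/0.006866 = 0.1558 m/s.
Reynolds number Re = ρVD/μ = 802 · 0.1558 · 0.0935 / 0.0017 = 6874.
Re > 4000 → turbulent. Relative roughness ε/D = 0.00149/0.0935 = 0.0159. Haaland: 1/√f = -1.8 log₁₀[(0.0159/3.7)^1.11 + 6.9/6874] = -1.8 log₁₀[0.00237 + 0.001] = 4.45, so f = 0.05049.
Total minor-loss coefficient ΣK = 2·0.15 = 0.3.
ΔP = [f·L/D + ΣK]·(ρV²/2) = [0.05049·319/0.0935 + 0.3]·(802·0.1558²/2) = [172.3 + 0.3]·9.738 = 1680 Pa.

ΔP ≈ 1680 Pa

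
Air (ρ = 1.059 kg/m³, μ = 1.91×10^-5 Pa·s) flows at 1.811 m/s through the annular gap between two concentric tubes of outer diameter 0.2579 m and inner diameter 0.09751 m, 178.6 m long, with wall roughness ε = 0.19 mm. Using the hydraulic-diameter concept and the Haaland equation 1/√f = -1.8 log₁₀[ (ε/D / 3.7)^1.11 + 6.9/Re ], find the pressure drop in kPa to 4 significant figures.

ΔP ≈ 0.05646 kPa

Hydraulic diameter D_h = 4A/P = D_o - D_i = 0.2579 - 0.09751 = 0.1604 m.
Re = ρVD_h/μ = 1.059·1.811·0.1604/1.91e-05 = 1.61e+04.
ε/D_h = 0.00019/0.1604 = 0.00118; Haaland gives 1/√f = -1.8 log₁₀[0.000132+0.000428] = 5.852, so f = 0.0292.
ΔP = f(L/D_h)(ρV²/2) = 0.0292·178.6/0.1604·1.737 = 56.46 Pa.
ΔP = 0.05646 kPa.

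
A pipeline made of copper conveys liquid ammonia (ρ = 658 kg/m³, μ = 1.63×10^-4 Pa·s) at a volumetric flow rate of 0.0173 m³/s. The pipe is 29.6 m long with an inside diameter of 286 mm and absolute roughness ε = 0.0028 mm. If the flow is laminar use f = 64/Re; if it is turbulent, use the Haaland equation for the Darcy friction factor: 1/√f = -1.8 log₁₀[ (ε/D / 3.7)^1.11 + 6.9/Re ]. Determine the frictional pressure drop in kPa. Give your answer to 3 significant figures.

Cross-sectional area A = πD²/4 = π(0.286)²/4 = 0.06424 m²; mean velocity V = Q/A = 0.0173/0.06424 = 0.2693 m/s.
Reynolds number Re = ρVD/μ = 658 · 0.2693 · 0.286 / 0.000163 = 3.109e+05.
Re > 4000 → turbulent. Relative roughness ε/D = 2.8e-06/0.286 = 9.79e-06. Haaland: 1/√f = -1.8 log₁₀[(9.79e-06/3.7)^1.11 + 6.9/3.109e+05] = -1.8 log₁₀[6.44e-07 + 2.22e-05] = 8.354, so f = 0.01433.
Darcy-Weisbach: ΔP = f(L/D)(ρV²/2) = 0.01433·(29.6/0.286)·(658·0.2693²/2) = 0.01433·103.5·23.86 = 35.38 Pa.
ΔP = 35.38 Pa = 0.0354 kPa.

ΔP ≈ 0.0354 kPa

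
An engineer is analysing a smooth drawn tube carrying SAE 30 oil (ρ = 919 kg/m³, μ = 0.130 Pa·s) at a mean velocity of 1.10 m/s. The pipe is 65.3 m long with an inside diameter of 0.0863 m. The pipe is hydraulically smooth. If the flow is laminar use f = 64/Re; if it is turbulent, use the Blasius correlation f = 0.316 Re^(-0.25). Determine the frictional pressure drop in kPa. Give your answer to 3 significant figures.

ΔP ≈ 40.1 kPa

Reynolds number Re = ρVD/μ = 919 · 1.1 · 0.0863 / 0.13 = 671.1.
Re < 2300 → laminar flow, so f = 64/Re = 64/671.1 = 0.09537 (the turbulent correlation is not needed).
Darcy-Weisbach: ΔP = f(L/D)(ρV²/2) = 0.09537·(65.3/0.0863)·(919·1.1²/2) = 0.09537·756.7·556 = 4.012e+04 Pa.
ΔP = 4.012e+04 Pa = 40.1 kPa.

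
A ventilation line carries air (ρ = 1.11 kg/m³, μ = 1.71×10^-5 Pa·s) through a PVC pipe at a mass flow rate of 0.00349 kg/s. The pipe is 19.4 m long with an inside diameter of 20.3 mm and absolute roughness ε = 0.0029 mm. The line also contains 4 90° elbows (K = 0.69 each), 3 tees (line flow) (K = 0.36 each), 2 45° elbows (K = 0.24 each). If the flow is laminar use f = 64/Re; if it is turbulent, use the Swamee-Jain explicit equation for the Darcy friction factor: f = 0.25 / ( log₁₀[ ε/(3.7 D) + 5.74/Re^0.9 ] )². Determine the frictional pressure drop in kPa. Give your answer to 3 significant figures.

A = πD²/4 = π(0.0203)²/4 = 0.0003237 m²; mean velocity V = ṁ/(ρA) = 0.00349/(1.11 · 0.0003237) = 9.715 m/s.
Reynolds number Re = ρVD/μ = 1.11 · 9.715 · 0.0203 / 1.71e-05 = 1.28e+04.
Re > 4000 → turbulent. Relative roughness ε/D = 2.9e-06/0.0203 = 0.000143. Swamee-Jain: f = 0.25/(log₁₀[0.000143/3.7 + 5.74/1.28e+04^0.9])² = 0.25/(log₁₀[3.86e-05 + 0.00115])² = 0.25/(-2.923)² = 0.02925.
Total minor-loss coefficient ΣK = 4·0.69 + 3·0.36 + 2·0.24 = 4.32.
ΔP = [f·L/D + ΣK]·(ρV²/2) = [0.02925·19.4/0.0203 + 4.32]·(1.11·9.715²/2) = [27.96 + 4.32]·52.38 = 1691 Pa.
ΔP = 1691 Pa = 1.69 kPa.

ΔP ≈ 1.69 kPa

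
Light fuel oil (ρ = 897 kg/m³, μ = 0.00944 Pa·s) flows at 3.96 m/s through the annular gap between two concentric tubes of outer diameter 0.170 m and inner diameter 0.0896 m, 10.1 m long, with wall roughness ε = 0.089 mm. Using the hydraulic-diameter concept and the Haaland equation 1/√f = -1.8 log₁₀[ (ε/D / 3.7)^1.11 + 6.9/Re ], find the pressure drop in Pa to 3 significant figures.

Hydraulic diameter D_h = 4A/P = D_o - D_i = 0.17 - 0.0896 = 0.0804 m.
Re = ρVD_h/μ = 897·3.96·0.0804/0.00944 = 3.025e+04.
ε/D_h = 8.9e-05/0.0804 = 0.00111; Haaland gives 1/√f = -1.8 log₁₀[0.000123+0.000228] = 6.219, so f = 0.02585.
ΔP = f(L/D_h)(ρV²/2) = 0.02585·10.1/0.0804·7033 = 2.284e+04 Pa.

ΔP ≈ 22800 Pa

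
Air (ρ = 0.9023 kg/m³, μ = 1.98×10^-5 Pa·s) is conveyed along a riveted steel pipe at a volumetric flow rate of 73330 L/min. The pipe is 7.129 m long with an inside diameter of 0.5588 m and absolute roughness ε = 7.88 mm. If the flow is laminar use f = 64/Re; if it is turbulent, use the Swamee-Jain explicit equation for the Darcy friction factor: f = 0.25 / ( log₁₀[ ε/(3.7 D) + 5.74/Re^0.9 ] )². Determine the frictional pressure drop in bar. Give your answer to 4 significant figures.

Q = 73330 L/min = 73330/60000 = 1.222 m³/s.
Cross-sectional area A = πD²/4 = π(0.5588)²/4 = 0.2452 m²; mean velocity V = Q/A = 1.222/0.2452 = 4.983 m/s.
Reynolds number Re = ρVD/μ = 0.9023 · 4.983 · 0.5588 / 1.98e-05 = 1.269e+05.
Re > 4000 → turbulent. Relative roughness ε/D = 0.00788/0.5588 = 0.0141. Swamee-Jain: f = 0.25/(log₁₀[0.0141/3.7 + 5.74/1.269e+05^0.9])² = 0.25/(log₁₀[0.00381 + 0.000146])² = 0.25/(-2.403)² = 0.04331.
Darcy-Weisbach: ΔP = f(L/D)(ρV²/2) = 0.04331·(7.129/0.5588)·(0.9023·4.983²/2) = 0.04331·12.76·11.2 = 6.191 Pa.
ΔP = 6.191 Pa = 6.191×10^-5 bar.

ΔP ≈ 6.191×10^-5 bar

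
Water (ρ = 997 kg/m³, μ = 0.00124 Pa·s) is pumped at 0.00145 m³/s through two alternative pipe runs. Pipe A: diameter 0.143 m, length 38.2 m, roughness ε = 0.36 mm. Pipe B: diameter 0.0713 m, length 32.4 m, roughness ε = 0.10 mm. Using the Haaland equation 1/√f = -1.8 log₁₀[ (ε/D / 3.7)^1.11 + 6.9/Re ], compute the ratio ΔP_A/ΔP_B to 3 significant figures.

Pipe A: V = Q/A = 0.00145/0.01606 = 0.09028 m/s; Re = 1.038e+04; ε/D = 0.00252; Haaland → f = 0.03399; ΔP_A = f(L/D)(ρV²/2) = 36.89 Pa.
Pipe B: V = Q/A = 0.00145/0.003993 = 0.3632 m/s; Re = 2.082e+04; ε/D = 0.0014; Haaland → f = 0.02819; ΔP_B = f(L/D)(ρV²/2) = 842.1 Pa.
ΔP_A/ΔP_B = 36.89/842.1 = 0.0438.

ΔP_A/ΔP_B ≈ 0.0438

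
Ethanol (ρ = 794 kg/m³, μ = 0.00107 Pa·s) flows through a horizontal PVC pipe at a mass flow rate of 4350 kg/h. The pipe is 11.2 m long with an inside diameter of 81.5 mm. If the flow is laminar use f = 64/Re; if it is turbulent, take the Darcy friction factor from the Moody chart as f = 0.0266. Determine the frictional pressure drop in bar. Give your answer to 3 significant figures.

ṁ = 4350 kg/h = 4350/3600 = 1.208 kg/s.
A = πD²/4 = π(0.0815)²/4 = 0.005217 m²; mean velocity V = ṁ/(ρA) = 1.208/(794 · 0.005217) = 0.2917 m/s.
Reynolds number Re = ρVD/μ = 794 · 0.2917 · 0.0815 / 0.00107 = 1.764e+04.
Re > 4000 → turbulent; use the Moody-chart value f = 0.0266.
Darcy-Weisbach: ΔP = f(L/D)(ρV²/2) = 0.0266·(11.2/0.0815)·(794·0.2917²/2) = 0.0266·137.4·33.78 = 123.5 Pa.
ΔP = 123.5 Pa = 0.00123 bar.

ΔP ≈ 0.00123 bar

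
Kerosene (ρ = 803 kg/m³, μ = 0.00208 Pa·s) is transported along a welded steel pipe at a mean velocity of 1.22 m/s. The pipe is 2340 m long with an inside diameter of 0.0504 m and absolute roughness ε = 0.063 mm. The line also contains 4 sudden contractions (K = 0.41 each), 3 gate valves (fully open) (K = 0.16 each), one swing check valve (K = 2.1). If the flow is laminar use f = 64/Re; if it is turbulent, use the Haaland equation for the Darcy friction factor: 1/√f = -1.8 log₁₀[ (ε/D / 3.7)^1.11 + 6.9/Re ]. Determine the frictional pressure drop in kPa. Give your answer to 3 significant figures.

ΔP ≈ 759 kPa

Reynolds number Re = ρVD/μ = 803 · 1.22 · 0.0504 / 0.00208 = 2.374e+04.
Re > 4000 → turbulent. Relative roughness ε/D = 6.3e-05/0.0504 = 0.00125. Haaland: 1/√f = -1.8 log₁₀[(0.00125/3.7)^1.11 + 6.9/2.374e+04] = -1.8 log₁₀[0.00014 + 0.000291] = 6.058, so f = 0.02725.
Total minor-loss coefficient ΣK = 4·0.41 + 3·0.16 + 1·2.1 = 4.22.
ΔP = [f·L/D + ΣK]·(ρV²/2) = [0.02725·2340/0.0504 + 4.22]·(803·1.22²/2) = [1265 + 4.22]·597.6 = 7.585e+05 Pa.
ΔP = 7.585e+05 Pa = 759 kPa.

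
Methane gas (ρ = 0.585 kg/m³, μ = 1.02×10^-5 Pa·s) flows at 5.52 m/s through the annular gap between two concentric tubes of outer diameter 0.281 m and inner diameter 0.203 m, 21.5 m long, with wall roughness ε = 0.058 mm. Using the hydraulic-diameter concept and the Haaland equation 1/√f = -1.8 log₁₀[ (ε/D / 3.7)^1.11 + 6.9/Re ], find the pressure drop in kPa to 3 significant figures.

Hydraulic diameter D_h = 4A/P = D_o - D_i = 0.281 - 0.203 = 0.078 m.
Re = ρVD_h/μ = 0.585·5.52·0.078/1.02e-05 = 2.469e+04.
ε/D_h = 5.8e-05/0.078 = 0.000744; Haaland gives 1/√f = -1.8 log₁₀[7.88e-05+0.000279] = 6.203, so f = 0.02599.
ΔP = f(L/D_h)(ρV²/2) = 0.02599·21.5/0.078·8.913 = 63.86 Pa.
ΔP = 0.0639 kPa.

ΔP ≈ 0.0639 kPa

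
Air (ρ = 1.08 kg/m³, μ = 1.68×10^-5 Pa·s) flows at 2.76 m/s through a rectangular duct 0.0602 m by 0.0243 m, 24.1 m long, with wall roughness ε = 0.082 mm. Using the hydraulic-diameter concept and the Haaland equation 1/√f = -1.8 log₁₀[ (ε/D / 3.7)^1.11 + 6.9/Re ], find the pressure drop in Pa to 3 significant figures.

Hydraulic diameter D_h = 4A/P = 4·(0.0602·0.0243)/(2·(0.0602+0.0243)) = 0.005851/0.169 = 0.03462 m.
Re = ρVD_h/μ = 1.08·2.76·0.03462/1.68e-05 = 6143.
ε/D_h = 8.2e-05/0.03462 = 0.00237; Haaland gives 1/√f = -1.8 log₁₀[0.000285+0.00112] = 5.132, so f = 0.03796.
ΔP = f(L/D_h)(ρV²/2) = 0.03796·24.1/0.03462·4.114 = 108.7 Pa.

ΔP ≈ 109 Pa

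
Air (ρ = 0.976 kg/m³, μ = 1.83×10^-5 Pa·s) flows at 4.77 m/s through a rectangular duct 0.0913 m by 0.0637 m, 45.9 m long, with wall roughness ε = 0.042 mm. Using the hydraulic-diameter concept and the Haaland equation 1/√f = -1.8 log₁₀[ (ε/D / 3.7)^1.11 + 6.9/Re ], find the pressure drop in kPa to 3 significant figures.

Hydraulic diameter D_h = 4A/P = 4·(0.0913·0.0637)/(2·(0.0913+0.0637)) = 0.02326/0.31 = 0.07504 m.
Re = ρVD_h/μ = 0.976·4.77·0.07504/1.83e-05 = 1.909e+04.
ε/D_h = 4.2e-05/0.07504 = 0.00056; Haaland gives 1/√f = -1.8 log₁₀[5.75e-05+0.000361] = 6.08, so f = 0.02705.
ΔP = f(L/D_h)(ρV²/2) = 0.02705·45.9/0.07504·11.1 = 183.7 Pa.
ΔP = 0.184 kPa.

ΔP ≈ 0.184 kPa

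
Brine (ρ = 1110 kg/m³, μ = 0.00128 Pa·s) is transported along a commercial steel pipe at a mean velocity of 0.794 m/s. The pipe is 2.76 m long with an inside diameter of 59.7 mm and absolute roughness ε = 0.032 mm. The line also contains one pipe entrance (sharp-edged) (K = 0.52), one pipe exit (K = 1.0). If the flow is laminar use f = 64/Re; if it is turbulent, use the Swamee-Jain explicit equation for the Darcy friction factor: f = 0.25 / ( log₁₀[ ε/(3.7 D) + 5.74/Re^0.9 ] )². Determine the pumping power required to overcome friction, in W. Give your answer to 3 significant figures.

Reynolds number Re = ρVD/μ = 1110 · 0.794 · 0.0597 / 0.00128 = 4.111e+04.
Re > 4000 → turbulent. Relative roughness ε/D = 3.2e-05/0.0597 = 0.000536. Swamee-Jain: f = 0.25/(log₁₀[0.000536/3.7 + 5.74/4.111e+04^0.9])² = 0.25/(log₁₀[0.000145 + 0.000404])² = 0.25/(-3.261)² = 0.02352.
Total minor-loss coefficient ΣK = 1·0.52 + 1·1 = 1.52.
ΔP = [f·L/D + ΣK]·(ρV²/2) = [0.02352·2.76/0.0597 + 1.52]·(1110·0.794²/2) = [1.087 + 1.52]·349.9 = 912.2 Pa.
Q = V·A = 0.794·0.002799 = 0.002223 m³/s.
Pumping power P = QΔP = 0.002223·912.2 = 2.028 W = 2.03 W.

P ≈ 2.03 W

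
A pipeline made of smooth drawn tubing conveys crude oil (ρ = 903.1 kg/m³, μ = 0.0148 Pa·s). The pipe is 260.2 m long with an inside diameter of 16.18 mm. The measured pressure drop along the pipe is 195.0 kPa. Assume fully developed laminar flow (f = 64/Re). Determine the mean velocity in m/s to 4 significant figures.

For laminar flow, f = 64/Re with Re = ρVD/μ, so Darcy-Weisbach reduces to ΔP = 32μLV/D². Solving for V: V = ΔP·D²/(32μL) = 1.95e+05·(0.01618)²/(32·0.0148·260.2) = 0.4143 m/s.
Check: Re = ρVD/μ = 903.1·0.4143·0.01618/0.0148 = 409 < 2300, so the laminar assumption holds.

V ≈ 0.4143 m/s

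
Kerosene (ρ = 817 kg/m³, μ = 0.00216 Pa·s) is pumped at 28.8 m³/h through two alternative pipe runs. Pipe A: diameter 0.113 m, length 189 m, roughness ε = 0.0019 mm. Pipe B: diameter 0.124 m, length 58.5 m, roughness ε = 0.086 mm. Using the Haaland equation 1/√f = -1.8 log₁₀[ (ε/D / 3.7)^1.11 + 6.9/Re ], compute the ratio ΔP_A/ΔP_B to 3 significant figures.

ΔP_A/ΔP_B ≈ 4.70

Pipe A: V = Q/A = 0.008/0.01003 = 0.7977 m/s; Re = 3.409e+04; ε/D = 1.68e-05; Haaland → f = 0.02265; ΔP_A = f(L/D)(ρV²/2) = 9848 Pa.
Pipe B: V = Q/A = 0.008/0.01208 = 0.6625 m/s; Re = 3.107e+04; ε/D = 0.000694; Haaland → f = 0.02477; ΔP_B = f(L/D)(ρV²/2) = 2095 Pa.
ΔP_A/ΔP_B = 9848/2095 = 4.70.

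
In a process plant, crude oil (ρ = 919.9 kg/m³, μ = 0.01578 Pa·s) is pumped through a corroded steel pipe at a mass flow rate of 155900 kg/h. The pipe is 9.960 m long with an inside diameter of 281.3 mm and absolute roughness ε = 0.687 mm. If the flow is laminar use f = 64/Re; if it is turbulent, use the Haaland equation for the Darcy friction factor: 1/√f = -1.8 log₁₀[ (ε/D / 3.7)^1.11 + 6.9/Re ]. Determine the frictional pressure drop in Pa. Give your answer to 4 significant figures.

ṁ = 155900 kg/h = 155900/3600 = 43.31 kg/s.
A = πD²/4 = π(0.2813)²/4 = 0.06215 m²; mean velocity V = ṁ/(ρA) = 43.31/(919.9 · 0.06215) = 0.7575 m/s.
Reynolds number Re = ρVD/μ = 919.9 · 0.7575 · 0.2813 / 0.0158 = 1.242e+04.
Re > 4000 → turbulent. Relative roughness ε/D = 0.000687/0.2813 = 0.00244. Haaland: 1/√f = -1.8 log₁₀[(0.00244/3.7)^1.11 + 6.9/1.242e+04] = -1.8 log₁₀[0.000295 + 0.000555] = 5.527, so f = 0.03274.
Darcy-Weisbach: ΔP = f(L/D)(ρV²/2) = 0.03274·(9.96/0.2813)·(919.9·0.7575²/2) = 0.03274·35.41·263.9 = 305.9 Pa.

ΔP ≈ 305.9 Pa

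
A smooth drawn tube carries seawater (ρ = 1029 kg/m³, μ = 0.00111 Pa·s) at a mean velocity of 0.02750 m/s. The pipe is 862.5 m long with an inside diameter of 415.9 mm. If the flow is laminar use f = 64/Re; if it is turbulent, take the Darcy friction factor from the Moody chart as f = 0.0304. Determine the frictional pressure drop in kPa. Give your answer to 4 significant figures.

Reynolds number Re = ρVD/μ = 1029 · 0.0275 · 0.4159 / 0.00111 = 1.06e+04.
Re > 4000 → turbulent; use the Moody-chart value f = 0.0304.
Darcy-Weisbach: ΔP = f(L/D)(ρV²/2) = 0.0304·(862.5/0.4159)·(1029·0.0275²/2) = 0.0304·2074·0.3891 = 24.53 Pa.
ΔP = 24.53 Pa = 0.02453 kPa.

ΔP ≈ 0.02453 kPa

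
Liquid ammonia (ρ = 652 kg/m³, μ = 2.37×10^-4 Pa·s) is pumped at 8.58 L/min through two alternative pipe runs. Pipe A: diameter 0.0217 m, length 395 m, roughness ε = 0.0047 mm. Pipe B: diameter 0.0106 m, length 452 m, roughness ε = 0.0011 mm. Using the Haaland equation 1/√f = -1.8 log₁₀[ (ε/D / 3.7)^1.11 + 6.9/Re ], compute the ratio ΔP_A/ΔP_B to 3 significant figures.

Pipe A: V = Q/A = 0.000143/0.0003698 = 0.3867 m/s; Re = 2.308e+04; ε/D = 0.000217; Haaland → f = 0.02525; ΔP_A = f(L/D)(ρV²/2) = 2.24e+04 Pa.
Pipe B: V = Q/A = 0.000143/8.825e-05 = 1.62 m/s; Re = 4.725e+04; ε/D = 0.000104; Haaland → f = 0.02126; ΔP_B = f(L/D)(ρV²/2) = 7.761e+05 Pa.
ΔP_A/ΔP_B = 2.24e+04/7.761e+05 = 0.0289.

ΔP_A/ΔP_B ≈ 0.0289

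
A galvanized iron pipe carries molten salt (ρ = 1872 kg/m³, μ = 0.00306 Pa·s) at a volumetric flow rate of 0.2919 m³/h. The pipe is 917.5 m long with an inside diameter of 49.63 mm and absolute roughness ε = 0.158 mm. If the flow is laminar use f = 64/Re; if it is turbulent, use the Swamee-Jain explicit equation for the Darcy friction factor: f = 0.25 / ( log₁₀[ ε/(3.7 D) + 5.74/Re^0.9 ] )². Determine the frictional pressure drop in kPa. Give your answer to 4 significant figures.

ΔP ≈ 1.529 kPa

Q = 0.2919 m³/h = 0.2919/3600 = 8.108e-05 m³/s.
Cross-sectional area A = πD²/4 = π(0.04963)²/4 = 0.001935 m²; mean velocity V = Q/A = 8.108e-05/0.001935 = 0.04191 m/s.
Reynolds number Re = ρVD/μ = 1872 · 0.04191 · 0.04963 / 0.00306 = 1273.
Re < 2300 → laminar flow, so f = 64/Re = 64/1273 = 0.05029 (the turbulent correlation is not needed).
Darcy-Weisbach: ΔP = f(L/D)(ρV²/2) = 0.05029·(917.5/0.04963)·(1872·0.04191²/2) = 0.05029·1.849e+04·1.644 = 1529 Pa.
ΔP = 1529 Pa = 1.529 kPa.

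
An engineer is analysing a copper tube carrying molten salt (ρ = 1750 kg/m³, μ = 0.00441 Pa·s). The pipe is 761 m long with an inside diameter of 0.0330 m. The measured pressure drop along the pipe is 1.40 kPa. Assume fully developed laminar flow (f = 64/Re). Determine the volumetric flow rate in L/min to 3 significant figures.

For laminar flow, f = 64/Re with Re = ρVD/μ, so Darcy-Weisbach reduces to ΔP = 32μLV/D². Solving for V: V = ΔP·D²/(32μL) = 1400·(0.033)²/(32·0.00441·761) = 0.0142 m/s.
Check: Re = ρVD/μ = 1750·0.0142·0.033/0.00441 = 185.9 < 2300, so the laminar assumption holds.
Q = V·A = 0.0142·(π/4·0.033²) = 1.214e-05 m³/s = 0.729 L/min.

Q ≈ 0.729 L/min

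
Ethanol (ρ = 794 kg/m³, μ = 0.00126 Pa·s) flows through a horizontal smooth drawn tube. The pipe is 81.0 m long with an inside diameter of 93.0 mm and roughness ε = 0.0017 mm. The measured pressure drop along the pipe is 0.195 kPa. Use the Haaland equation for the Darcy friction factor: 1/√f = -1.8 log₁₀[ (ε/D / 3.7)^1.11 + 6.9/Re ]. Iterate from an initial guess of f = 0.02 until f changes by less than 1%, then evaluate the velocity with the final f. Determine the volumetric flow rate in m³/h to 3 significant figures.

Q ≈ 3.18 m³/h

Rearranging Darcy-Weisbach: V = √(2·ΔP·D/(f·L·ρ)). With ε/D = 1.7e-06/0.093 = 1.83e-05, iterate starting from f = 0.02:
  f = 0.02 → V = √(2·195·0.093/(0.02·81·794)) = 0.1679 m/s; Re = ρVD/μ = 9841; f → 0.03104
  f = 0.03104 → V = 0.1348 m/s; Re = 7900; f → 0.033
  f = 0.033 → V = 0.1307 m/s; Re = 7661; f → 0.03329
Converged (Δf/f < 1%). With the final f = 0.03329: V = √(2·195·0.093/(0.03329·81·794)) = 0.1302 m/s.
Q = V·A = 0.1302·(π/4·0.093²) = 0.0008841 m³/s = 3.18 m³/h.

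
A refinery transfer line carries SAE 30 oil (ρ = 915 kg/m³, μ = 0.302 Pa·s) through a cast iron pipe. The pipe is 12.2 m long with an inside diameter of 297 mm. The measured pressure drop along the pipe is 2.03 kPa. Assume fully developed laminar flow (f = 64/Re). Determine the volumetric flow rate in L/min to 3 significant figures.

Q ≈ 6310 L/min

For laminar flow, f = 64/Re with Re = ρVD/μ, so Darcy-Weisbach reduces to ΔP = 32μLV/D². Solving for V: V = ΔP·D²/(32μL) = 2030·(0.297)²/(32·0.302·12.2) = 1.519 m/s.
Check: Re = ρVD/μ = 915·1.519·0.297/0.302 = 1367 < 2300, so the laminar assumption holds.
Q = V·A = 1.519·(π/4·0.297²) = 0.1052 m³/s = 6310 L/min.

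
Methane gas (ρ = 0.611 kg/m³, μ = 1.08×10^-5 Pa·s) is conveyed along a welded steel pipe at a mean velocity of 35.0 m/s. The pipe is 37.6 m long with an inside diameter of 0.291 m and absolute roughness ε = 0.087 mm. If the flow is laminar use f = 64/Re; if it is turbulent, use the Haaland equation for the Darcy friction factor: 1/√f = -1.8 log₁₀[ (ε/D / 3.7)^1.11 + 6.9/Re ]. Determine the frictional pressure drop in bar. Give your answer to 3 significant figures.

ΔP ≈ 0.00774 bar

Reynolds number Re = ρVD/μ = 0.611 · 35 · 0.291 / 1.08e-05 = 5.762e+05.
Re > 4000 → turbulent. Relative roughness ε/D = 8.7e-05/0.291 = 0.000299. Haaland: 1/√f = -1.8 log₁₀[(0.000299/3.7)^1.11 + 6.9/5.762e+05] = -1.8 log₁₀[2.87e-05 + 1.2e-05] = 7.904, so f = 0.01601.
Darcy-Weisbach: ΔP = f(L/D)(ρV²/2) = 0.01601·(37.6/0.291)·(0.611·35²/2) = 0.01601·129.2·374.2 = 774 Pa.
ΔP = 774 Pa = 0.00774 bar.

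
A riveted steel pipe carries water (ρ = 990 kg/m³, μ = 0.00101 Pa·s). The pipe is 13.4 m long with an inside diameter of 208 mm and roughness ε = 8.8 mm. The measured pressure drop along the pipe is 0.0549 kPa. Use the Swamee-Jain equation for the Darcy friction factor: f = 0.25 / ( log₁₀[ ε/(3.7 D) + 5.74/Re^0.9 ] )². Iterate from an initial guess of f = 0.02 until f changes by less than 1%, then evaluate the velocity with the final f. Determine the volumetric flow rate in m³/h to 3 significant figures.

Q ≈ 19.5 m³/h

Rearranging Darcy-Weisbach: V = √(2·ΔP·D/(f·L·ρ)). With ε/D = 0.0088/0.208 = 0.0423, iterate starting from f = 0.02:
  f = 0.02 → V = √(2·54.9·0.208/(0.02·13.4·990)) = 0.2934 m/s; Re = ρVD/μ = 5.982e+04; f → 0.06705
  f = 0.06705 → V = 0.1602 m/s; Re = 3.267e+04; f → 0.06758
Converged (Δf/f < 1%). With the final f = 0.06758: V = √(2·54.9·0.208/(0.06758·13.4·990)) = 0.1596 m/s.
Q = V·A = 0.1596·(π/4·0.208²) = 0.005423 m³/s = 19.5 m³/h.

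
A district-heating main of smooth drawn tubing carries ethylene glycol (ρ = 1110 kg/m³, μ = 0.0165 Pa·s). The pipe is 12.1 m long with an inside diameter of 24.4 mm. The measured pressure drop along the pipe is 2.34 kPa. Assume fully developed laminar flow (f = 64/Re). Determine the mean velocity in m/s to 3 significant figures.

V ≈ 0.218 m/s

For laminar flow, f = 64/Re with Re = ρVD/μ, so Darcy-Weisbach reduces to ΔP = 32μLV/D². Solving for V: V = ΔP·D²/(32μL) = 2340·(0.0244)²/(32·0.0165·12.1) = 0.2181 m/s.
Check: Re = ρVD/μ = 1110·0.2181·0.0244/0.0165 = 357.9 < 2300, so the laminar assumption holds.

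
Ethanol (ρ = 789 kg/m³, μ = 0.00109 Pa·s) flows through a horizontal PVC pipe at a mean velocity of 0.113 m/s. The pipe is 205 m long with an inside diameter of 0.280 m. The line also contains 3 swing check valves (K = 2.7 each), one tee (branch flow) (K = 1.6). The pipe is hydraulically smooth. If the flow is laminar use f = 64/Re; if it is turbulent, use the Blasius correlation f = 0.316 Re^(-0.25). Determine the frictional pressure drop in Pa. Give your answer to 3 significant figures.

ΔP ≈ 144 Pa

Reynolds number Re = ρVD/μ = 789 · 0.113 · 0.28 / 0.00109 = 2.29e+04.
Re > 4000 → turbulent. Smooth-pipe (Blasius): f = 0.316 Re^(-0.25) = 0.316/(2.29e+04)^0.25 = 0.02569.
Total minor-loss coefficient ΣK = 3·2.7 + 1·1.6 = 9.7.
ΔP = [f·L/D + ΣK]·(ρV²/2) = [0.02569·205/0.28 + 9.7]·(789·0.113²/2) = [18.81 + 9.7]·5.037 = 143.6 Pa.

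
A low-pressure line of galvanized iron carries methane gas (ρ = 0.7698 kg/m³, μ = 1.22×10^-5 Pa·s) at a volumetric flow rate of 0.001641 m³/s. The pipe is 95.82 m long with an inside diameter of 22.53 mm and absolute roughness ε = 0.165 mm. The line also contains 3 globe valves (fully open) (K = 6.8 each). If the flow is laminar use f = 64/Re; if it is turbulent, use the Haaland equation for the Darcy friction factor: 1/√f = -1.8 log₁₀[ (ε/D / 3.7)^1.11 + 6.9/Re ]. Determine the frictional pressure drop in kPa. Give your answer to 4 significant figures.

ΔP ≈ 1.341 kPa

Cross-sectional area A = πD²/4 = π(0.02253)²/4 = 0.0003987 m²; mean velocity V = Q/A = 0.001641/0.0003987 = 4.116 m/s.
Reynolds number Re = ρVD/μ = 0.7698 · 4.116 · 0.02253 / 1.22e-05 = 5852.
Re > 4000 → turbulent. Relative roughness ε/D = 0.000165/0.02253 = 0.00732. Haaland: 1/√f = -1.8 log₁₀[(0.00732/3.7)^1.11 + 6.9/5852] = -1.8 log₁₀[0.000998 + 0.00118] = 4.792, so f = 0.04355.
Total minor-loss coefficient ΣK = 3·6.8 = 20.4.
ΔP = [f·L/D + ΣK]·(ρV²/2) = [0.04355·95.82/0.02253 + 20.4]·(0.7698·4.116²/2) = [185.2 + 20.4]·6.521 = 1341 Pa.
ΔP = 1341 Pa = 1.341 kPa.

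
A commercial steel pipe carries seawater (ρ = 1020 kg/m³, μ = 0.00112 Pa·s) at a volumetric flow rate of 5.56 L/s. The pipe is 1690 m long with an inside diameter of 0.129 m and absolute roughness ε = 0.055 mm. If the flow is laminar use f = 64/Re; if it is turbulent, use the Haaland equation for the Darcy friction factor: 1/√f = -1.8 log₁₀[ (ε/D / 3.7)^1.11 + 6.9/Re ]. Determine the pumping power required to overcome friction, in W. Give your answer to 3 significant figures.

Q = 5.56 L/s = 5.56/1000 = 0.00556 m³/s.
Cross-sectional area A = πD²/4 = π(0.129)²/4 = 0.01307 m²; mean velocity V = Q/A = 0.00556/0.01307 = 0.4254 m/s.
Reynolds number Re = ρVD/μ = 1020 · 0.4254 · 0.129 / 0.00112 = 4.998e+04.
Re > 4000 → turbulent. Relative roughness ε/D = 5.5e-05/0.129 = 0.000426. Haaland: 1/√f = -1.8 log₁₀[(0.000426/3.7)^1.11 + 6.9/4.998e+04] = -1.8 log₁₀[4.25e-05 + 0.000138] = 6.738, so f = 0.02203.
Darcy-Weisbach: ΔP = f(L/D)(ρV²/2) = 0.02203·(1690/0.129)·(1020·0.4254²/2) = 0.02203·1.31e+04·92.3 = 2.663e+04 Pa.
Pumping power P = QΔP = 0.00556·2.663e+04 = 148.1 W = 148 W.

P ≈ 148 W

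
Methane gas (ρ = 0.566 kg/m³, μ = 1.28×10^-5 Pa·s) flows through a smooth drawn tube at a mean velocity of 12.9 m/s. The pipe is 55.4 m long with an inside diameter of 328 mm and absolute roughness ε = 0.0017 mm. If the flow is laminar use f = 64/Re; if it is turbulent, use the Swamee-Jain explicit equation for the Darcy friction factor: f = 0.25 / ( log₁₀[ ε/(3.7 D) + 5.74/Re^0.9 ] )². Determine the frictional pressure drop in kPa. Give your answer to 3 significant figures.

ΔP ≈ 0.126 kPa

Reynolds number Re = ρVD/μ = 0.566 · 12.9 · 0.328 / 1.28e-05 = 1.871e+05.
Re > 4000 → turbulent. Relative roughness ε/D = 1.7e-06/0.328 = 5.18e-06. Swamee-Jain: f = 0.25/(log₁₀[5.18e-06/3.7 + 5.74/1.871e+05^0.9])² = 0.25/(log₁₀[1.4e-06 + 0.000103])² = 0.25/(-3.98)² = 0.01578.
Darcy-Weisbach: ΔP = f(L/D)(ρV²/2) = 0.01578·(55.4/0.328)·(0.566·12.9²/2) = 0.01578·168.9·47.09 = 125.5 Pa.
ΔP = 125.5 Pa = 0.126 kPa.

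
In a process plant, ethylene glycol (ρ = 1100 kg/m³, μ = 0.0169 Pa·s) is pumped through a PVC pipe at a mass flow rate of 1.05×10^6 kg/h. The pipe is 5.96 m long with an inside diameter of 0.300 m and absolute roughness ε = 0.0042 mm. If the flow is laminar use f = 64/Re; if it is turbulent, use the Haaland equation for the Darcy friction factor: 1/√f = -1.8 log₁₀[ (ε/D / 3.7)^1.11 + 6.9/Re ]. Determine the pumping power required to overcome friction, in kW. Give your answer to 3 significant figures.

ṁ = 1.05×10^6 kg/h = 1.05×10^6/3600 = 291.7 kg/s.
A = πD²/4 = π(0.3)²/4 = 0.07069 m²; mean velocity V = ṁ/(ρA) = 291.7/(1100 · 0.07069) = 3.751 m/s.
Reynolds number Re = ρVD/μ = 1100 · 3.751 · 0.3 / 0.0169 = 7.325e+04.
Re > 4000 → turbulent. Relative roughness ε/D = 4.2e-06/0.3 = 1.4e-05. Haaland: 1/√f = -1.8 log₁₀[(1.4e-05/3.7)^1.11 + 6.9/7.325e+04] = -1.8 log₁₀[9.58e-07 + 9.42e-05] = 7.239, so f = 0.01908.
Darcy-Weisbach: ΔP = f(L/D)(ρV²/2) = 0.01908·(5.96/0.3)·(1100·3.751²/2) = 0.01908·19.87·7739 = 2934 Pa.
Q = ṁ/ρ = 291.7/1100 = 0.2652 m³/s.
Pumping power P = QΔP = 0.2652·2934 = 778.0 W = 0.778 kW.

P ≈ 0.778 kW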